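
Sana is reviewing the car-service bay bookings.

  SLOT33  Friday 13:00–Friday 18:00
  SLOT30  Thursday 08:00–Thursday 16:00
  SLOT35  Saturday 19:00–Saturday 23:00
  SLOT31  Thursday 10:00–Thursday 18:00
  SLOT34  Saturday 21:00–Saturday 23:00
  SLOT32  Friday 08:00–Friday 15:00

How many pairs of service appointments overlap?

3

Sorted by start: SLOT30, SLOT31, SLOT32, SLOT33, SLOT35, SLOT34.
SLOT31 starts before SLOT30 ends → SLOT30 and SLOT31 overlap.
SLOT32 starts after SLOT30 ends; SLOT30 is clear from here.
SLOT32 starts after SLOT31 ends; SLOT31 is clear from here.
SLOT33 starts before SLOT32 ends → SLOT32 and SLOT33 overlap.
SLOT35 starts after SLOT32 ends; SLOT32 is clear from here.
SLOT35 starts after SLOT33 ends; SLOT33 is clear from here.
SLOT34 starts before SLOT35 ends → SLOT35 and SLOT34 overlap.
Overlapping pairs: SLOT30 & SLOT31, SLOT32 & SLOT33, SLOT34 & SLOT35 — 3 in total.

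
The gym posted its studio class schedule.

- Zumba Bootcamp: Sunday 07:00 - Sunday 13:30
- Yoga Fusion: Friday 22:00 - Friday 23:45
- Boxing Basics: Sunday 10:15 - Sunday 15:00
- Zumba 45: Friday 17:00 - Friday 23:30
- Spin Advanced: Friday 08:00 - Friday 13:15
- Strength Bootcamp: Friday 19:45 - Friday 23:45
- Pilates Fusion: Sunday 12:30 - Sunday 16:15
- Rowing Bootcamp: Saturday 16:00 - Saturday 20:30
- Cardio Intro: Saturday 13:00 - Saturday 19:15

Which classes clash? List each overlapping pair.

Boxing Basics & Pilates Fusion, Boxing Basics & Zumba Bootcamp, Cardio Intro & Rowing Bootcamp, Pilates Fusion & Zumba Bootcamp, Strength Bootcamp & Yoga Fusion, Strength Bootcamp & Zumba 45, Yoga Fusion & Zumba 45

Sorted by start: Spin Advanced, Zumba 45, Strength Bootcamp, Yoga Fusion, Cardio Intro, Rowing Bootcamp, Zumba Bootcamp, Boxing Basics, Pilates Fusion.
Zumba 45 starts after Spin Advanced ends; Spin Advanced is clear from here.
Strength Bootcamp starts before Zumba 45 ends → Zumba 45 and Strength Bootcamp overlap.
Yoga Fusion starts before Zumba 45 ends → Zumba 45 and Yoga Fusion overlap.
Cardio Intro starts after Zumba 45 ends; Zumba 45 is clear from here.
Yoga Fusion starts before Strength Bootcamp ends → Strength Bootcamp and Yoga Fusion overlap.
Cardio Intro starts after Strength Bootcamp ends; Strength Bootcamp is clear from here.
Cardio Intro starts after Yoga Fusion ends; Yoga Fusion is clear from here.
Rowing Bootcamp starts before Cardio Intro ends → Cardio Intro and Rowing Bootcamp overlap.
Zumba Bootcamp starts after Cardio Intro ends; Cardio Intro is clear from here.
Zumba Bootcamp starts after Rowing Bootcamp ends; Rowing Bootcamp is clear from here.
Boxing Basics starts before Zumba Bootcamp ends → Zumba Bootcamp and Boxing Basics overlap.
Pilates Fusion starts before Zumba Bootcamp ends → Zumba Bootcamp and Pilates Fusion overlap.
Pilates Fusion starts before Boxing Basics ends → Boxing Basics and Pilates Fusion overlap.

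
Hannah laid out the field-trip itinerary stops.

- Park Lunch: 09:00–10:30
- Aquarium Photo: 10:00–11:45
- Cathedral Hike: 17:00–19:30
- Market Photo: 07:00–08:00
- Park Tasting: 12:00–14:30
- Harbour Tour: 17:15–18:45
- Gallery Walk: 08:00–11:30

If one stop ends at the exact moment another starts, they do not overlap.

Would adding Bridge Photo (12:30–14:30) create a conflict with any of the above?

Yes — it overlaps Park Tasting

Market Photo: ends 08:00 at or before Bridge Photo starts 12:30 → clear.
Gallery Walk: ends 11:30 at or before Bridge Photo starts 12:30 → clear.
Park Lunch: ends 10:30 at or before Bridge Photo starts 12:30 → clear.
Aquarium Photo: ends 11:45 at or before Bridge Photo starts 12:30 → clear.
Park Tasting: starts 12:00 before Bridge Photo ends 14:30, and ends 14:30 after Bridge Photo starts 12:30 → overlap.
Cathedral Hike: starts 17:00 at or after Bridge Photo ends 14:30 → clear.
Harbour Tour: starts 17:15 at or after Bridge Photo ends 14:30 → clear.
Bridge Photo overlaps Park Tasting.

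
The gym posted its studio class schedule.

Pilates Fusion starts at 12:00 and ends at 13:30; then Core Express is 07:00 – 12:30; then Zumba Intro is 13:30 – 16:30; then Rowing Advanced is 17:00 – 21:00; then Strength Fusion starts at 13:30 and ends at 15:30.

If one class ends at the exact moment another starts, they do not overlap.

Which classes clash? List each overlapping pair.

Sorted by start: Core Express, Pilates Fusion, Strength Fusion, Zumba Intro, Rowing Advanced.
Pilates Fusion starts before Core Express ends → Core Express and Pilates Fusion overlap.
Strength Fusion starts after Core Express ends; Core Express is clear from here.
Strength Fusion starts exactly when Pilates Fusion ends (back-to-back, no overlap); Pilates Fusion is clear from here.
Zumba Intro starts before Strength Fusion ends → Strength Fusion and Zumba Intro overlap.
Rowing Advanced starts after Strength Fusion ends.
Rowing Advanced starts after Zumba Intro ends.

Core Express & Pilates Fusion, Strength Fusion & Zumba Intro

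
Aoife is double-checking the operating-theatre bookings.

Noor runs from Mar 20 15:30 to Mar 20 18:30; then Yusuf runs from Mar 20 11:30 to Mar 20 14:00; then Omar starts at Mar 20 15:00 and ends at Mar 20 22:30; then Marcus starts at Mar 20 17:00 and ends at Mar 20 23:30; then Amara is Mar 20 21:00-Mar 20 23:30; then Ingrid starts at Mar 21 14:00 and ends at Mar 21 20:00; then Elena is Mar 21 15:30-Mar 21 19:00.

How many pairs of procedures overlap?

6

Sorted by start: Yusuf, Omar, Noor, Marcus, Amara, Ingrid, Elena.
Omar starts after Yusuf ends; Yusuf is clear from here.
Noor starts before Omar ends → Omar and Noor overlap.
Marcus starts before Omar ends → Omar and Marcus overlap.
Amara starts before Omar ends → Omar and Amara overlap.
Ingrid starts after Omar ends; Omar is clear from here.
Marcus starts before Noor ends → Noor and Marcus overlap.
Amara starts after Noor ends; Noor is clear from here.
Amara starts before Marcus ends → Marcus and Amara overlap.
Ingrid starts after Marcus ends; Marcus is clear from here.
Ingrid starts after Amara ends; Amara is clear from here.
Elena starts before Ingrid ends → Ingrid and Elena overlap.
Overlapping pairs: Amara & Marcus, Amara & Omar, Elena & Ingrid, Marcus & Noor, Marcus & Omar, Noor & Omar — 6 in total.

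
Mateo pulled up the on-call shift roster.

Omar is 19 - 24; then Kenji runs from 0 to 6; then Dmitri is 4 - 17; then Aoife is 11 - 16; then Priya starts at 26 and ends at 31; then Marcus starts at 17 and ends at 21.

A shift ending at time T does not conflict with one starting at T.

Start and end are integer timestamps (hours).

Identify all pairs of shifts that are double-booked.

Check each pair: they overlap iff neither finishes before the other starts.
Sorted by start: Kenji, Dmitri, Aoife, Marcus, Omar, Priya.
Dmitri starts before Kenji ends → Kenji and Dmitri overlap.
Aoife starts after Kenji ends, so nothing later overlaps Kenji either.
Aoife starts before Dmitri ends → Dmitri and Aoife overlap.
Marcus starts exactly when Dmitri ends (back-to-back, no overlap), so nothing later overlaps Dmitri either.
Marcus starts after Aoife ends, so nothing later overlaps Aoife either.
Omar starts before Marcus ends → Marcus and Omar overlap.
Priya starts after Marcus ends.
Priya starts after Omar ends.

Aoife & Dmitri, Dmitri & Kenji, Marcus & Omar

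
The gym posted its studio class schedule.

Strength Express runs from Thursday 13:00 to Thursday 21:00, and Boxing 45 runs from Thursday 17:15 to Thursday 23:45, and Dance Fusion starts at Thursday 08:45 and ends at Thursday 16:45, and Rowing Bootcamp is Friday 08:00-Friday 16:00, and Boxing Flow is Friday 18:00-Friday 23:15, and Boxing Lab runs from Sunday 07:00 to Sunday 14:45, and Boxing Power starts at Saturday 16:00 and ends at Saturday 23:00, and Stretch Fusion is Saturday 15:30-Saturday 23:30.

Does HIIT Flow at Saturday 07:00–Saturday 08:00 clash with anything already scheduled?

No — it doesn't clash with anything

Dance Fusion: ends Thursday 16:45 at or before HIIT Flow starts Saturday 07:00 → clear.
Strength Express: ends Thursday 21:00 at or before HIIT Flow starts Saturday 07:00 → clear.
Boxing 45: ends Thursday 23:45 at or before HIIT Flow starts Saturday 07:00 → clear.
Rowing Bootcamp: ends Friday 16:00 at or before HIIT Flow starts Saturday 07:00 → clear.
Boxing Flow: ends Friday 23:15 at or before HIIT Flow starts Saturday 07:00 → clear.
Stretch Fusion: starts Saturday 15:30 at or after HIIT Flow ends Saturday 08:00 → clear.
Boxing Power: starts Saturday 16:00 at or after HIIT Flow ends Saturday 08:00 → clear.
Boxing Lab: starts Sunday 07:00 at or after HIIT Flow ends Saturday 08:00 → clear.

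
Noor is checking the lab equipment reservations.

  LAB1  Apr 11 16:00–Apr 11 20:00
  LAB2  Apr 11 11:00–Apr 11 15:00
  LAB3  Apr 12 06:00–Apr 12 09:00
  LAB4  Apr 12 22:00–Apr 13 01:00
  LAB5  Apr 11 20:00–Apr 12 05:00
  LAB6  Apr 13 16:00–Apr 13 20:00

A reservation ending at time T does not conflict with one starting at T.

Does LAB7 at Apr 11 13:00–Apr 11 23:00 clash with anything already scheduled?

Yes — it overlaps LAB1, LAB2, LAB5

LAB2: starts Apr 11 11:00 before LAB7 ends Apr 11 23:00, and ends Apr 11 15:00 after LAB7 starts Apr 11 13:00 → overlap.
LAB1: starts Apr 11 16:00 before LAB7 ends Apr 11 23:00, and ends Apr 11 20:00 after LAB7 starts Apr 11 13:00 → overlap.
LAB5: starts Apr 11 20:00 before LAB7 ends Apr 11 23:00, and ends Apr 12 05:00 after LAB7 starts Apr 11 13:00 → overlap.
LAB3: starts Apr 12 06:00 at or after LAB7 ends Apr 11 23:00 → clear.
LAB4: starts Apr 12 22:00 at or after LAB7 ends Apr 11 23:00 → clear.
LAB6: starts Apr 13 16:00 at or after LAB7 ends Apr 11 23:00 → clear.
LAB7 overlaps LAB1, LAB2, LAB5.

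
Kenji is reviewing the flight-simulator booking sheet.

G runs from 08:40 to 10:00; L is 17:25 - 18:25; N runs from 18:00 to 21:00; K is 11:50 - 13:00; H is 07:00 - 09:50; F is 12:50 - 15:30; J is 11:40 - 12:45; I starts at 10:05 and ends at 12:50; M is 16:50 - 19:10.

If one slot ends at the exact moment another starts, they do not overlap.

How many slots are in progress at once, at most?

Sweep the timeline, counting +1 at each start and −1 at each end (ends before starts at a tie):
07:00 start H → 1
08:40 start G → 2
09:50 end H → 1
10:00 end G → 0
10:05 start I → 1
11:40 start J → 2
11:50 start K → 3
12:45 end J → 2
12:50 end I → 1
12:50 start F → 2
13:00 end K → 1
15:30 end F → 0
16:50 start M → 1
17:25 start L → 2
18:00 start N → 3
18:25 end L → 2
19:10 end M → 1
21:00 end N → 0
Peak is 3, at 11:50 (I, J, K).

3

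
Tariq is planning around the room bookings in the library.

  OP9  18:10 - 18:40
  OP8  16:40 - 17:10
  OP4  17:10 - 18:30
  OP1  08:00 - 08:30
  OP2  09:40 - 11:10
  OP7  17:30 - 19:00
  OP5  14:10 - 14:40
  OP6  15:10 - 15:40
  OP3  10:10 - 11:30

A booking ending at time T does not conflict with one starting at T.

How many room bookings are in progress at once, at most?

Sort all start/end points and keep a running count:
08:00 start OP1 → 1
08:30 end OP1 → 0
09:40 start OP2 → 1
10:10 start OP3 → 2
11:10 end OP2 → 1
11:30 end OP3 → 0
14:10 start OP5 → 1
14:40 end OP5 → 0
15:10 start OP6 → 1
15:40 end OP6 → 0
16:40 start OP8 → 1
17:10 end OP8 → 0
17:10 start OP4 → 1
17:30 start OP7 → 2
18:10 start OP9 → 3
18:30 end OP4 → 2
18:40 end OP9 → 1
19:00 end OP7 → 0
Peak is 3, at 18:10 (OP4, OP7, OP9).

3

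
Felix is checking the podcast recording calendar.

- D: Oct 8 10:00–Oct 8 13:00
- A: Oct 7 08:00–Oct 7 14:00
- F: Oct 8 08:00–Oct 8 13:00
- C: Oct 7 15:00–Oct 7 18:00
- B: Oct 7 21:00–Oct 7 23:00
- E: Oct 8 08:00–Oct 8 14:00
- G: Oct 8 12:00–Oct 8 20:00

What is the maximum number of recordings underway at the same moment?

Walk through starts and ends in time order (an end at T is processed before a start at T):
Oct 7 08:00 start A → 1
Oct 7 14:00 end A → 0
Oct 7 15:00 start C → 1
Oct 7 18:00 end C → 0
Oct 7 21:00 start B → 1
Oct 7 23:00 end B → 0
Oct 8 08:00 start E → 1
Oct 8 08:00 start F → 2
Oct 8 10:00 start D → 3
Oct 8 12:00 start G → 4
Oct 8 13:00 end D → 3
Oct 8 13:00 end F → 2
Oct 8 14:00 end E → 1
Oct 8 20:00 end G → 0
Peak is 4, at Oct 8 12:00 (D, E, F, G).

4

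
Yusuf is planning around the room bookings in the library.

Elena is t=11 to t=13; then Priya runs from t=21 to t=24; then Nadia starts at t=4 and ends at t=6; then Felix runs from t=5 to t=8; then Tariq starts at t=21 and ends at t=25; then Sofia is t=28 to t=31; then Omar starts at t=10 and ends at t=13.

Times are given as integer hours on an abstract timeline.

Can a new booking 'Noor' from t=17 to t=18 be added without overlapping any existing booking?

Yes — the slot is free

Nadia: ends t=6 at or before Noor starts t=17 → clear.
Felix: ends t=8 at or before Noor starts t=17 → clear.
Omar: ends t=13 at or before Noor starts t=17 → clear.
Elena: ends t=13 at or before Noor starts t=17 → clear.
Priya: starts t=21 at or after Noor ends t=18 → clear.
Tariq: starts t=21 at or after Noor ends t=18 → clear.
Sofia: starts t=28 at or after Noor ends t=18 → clear.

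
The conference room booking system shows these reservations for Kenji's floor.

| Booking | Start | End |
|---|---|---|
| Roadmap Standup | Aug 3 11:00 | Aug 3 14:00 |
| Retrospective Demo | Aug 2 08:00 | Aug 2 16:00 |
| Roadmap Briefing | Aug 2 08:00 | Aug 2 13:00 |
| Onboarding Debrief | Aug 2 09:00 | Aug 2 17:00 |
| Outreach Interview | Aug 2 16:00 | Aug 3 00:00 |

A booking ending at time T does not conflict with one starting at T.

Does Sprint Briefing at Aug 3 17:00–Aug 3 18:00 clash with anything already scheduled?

Retrospective Demo: ends Aug 2 16:00 at or before Sprint Briefing starts Aug 3 17:00 → clear.
Roadmap Briefing: ends Aug 2 13:00 at or before Sprint Briefing starts Aug 3 17:00 → clear.
Onboarding Debrief: ends Aug 2 17:00 at or before Sprint Briefing starts Aug 3 17:00 → clear.
Outreach Interview: ends Aug 3 00:00 at or before Sprint Briefing starts Aug 3 17:00 → clear.
Roadmap Standup: ends Aug 3 14:00 at or before Sprint Briefing starts Aug 3 17:00 → clear.

No — it doesn't clash with anything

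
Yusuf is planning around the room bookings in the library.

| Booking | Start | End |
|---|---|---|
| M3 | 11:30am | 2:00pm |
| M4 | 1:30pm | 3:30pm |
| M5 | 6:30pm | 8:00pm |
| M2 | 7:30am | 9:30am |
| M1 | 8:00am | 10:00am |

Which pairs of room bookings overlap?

M1 & M2, M3 & M4

Check each pair: they overlap iff neither finishes before the other starts.
Sorted by start: M2, M1, M3, M4, M5.
M1 starts before M2 ends → M2 and M1 overlap.
M3 starts after M2 ends, so M2 has no further overlaps.
M3 starts after M1 ends, so M1 has no further overlaps.
M4 starts before M3 ends → M3 and M4 overlap.
M5 starts after M3 ends.
M5 starts after M4 ends.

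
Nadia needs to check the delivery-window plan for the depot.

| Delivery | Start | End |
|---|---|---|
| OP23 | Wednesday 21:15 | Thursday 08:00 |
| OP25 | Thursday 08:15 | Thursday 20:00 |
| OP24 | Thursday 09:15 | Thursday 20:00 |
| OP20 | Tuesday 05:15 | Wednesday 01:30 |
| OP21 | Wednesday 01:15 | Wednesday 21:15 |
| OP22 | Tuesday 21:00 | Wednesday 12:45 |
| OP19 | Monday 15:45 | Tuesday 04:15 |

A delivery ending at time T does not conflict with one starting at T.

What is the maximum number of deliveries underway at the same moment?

3

Sweep the timeline, counting +1 at each start and −1 at each end (ends before starts at a tie):
Monday 15:45 start OP19 → 1
Tuesday 04:15 end OP19 → 0
Tuesday 05:15 start OP20 → 1
Tuesday 21:00 start OP22 → 2
Wednesday 01:15 start OP21 → 3
Wednesday 01:30 end OP20 → 2
Wednesday 12:45 end OP22 → 1
Wednesday 21:15 end OP21 → 0
Wednesday 21:15 start OP23 → 1
Thursday 08:00 end OP23 → 0
Thursday 08:15 start OP25 → 1
Thursday 09:15 start OP24 → 2
Thursday 20:00 end OP24 → 1
Thursday 20:00 end OP25 → 0
Peak is 3, at Wednesday 01:15 (OP20, OP21, OP22).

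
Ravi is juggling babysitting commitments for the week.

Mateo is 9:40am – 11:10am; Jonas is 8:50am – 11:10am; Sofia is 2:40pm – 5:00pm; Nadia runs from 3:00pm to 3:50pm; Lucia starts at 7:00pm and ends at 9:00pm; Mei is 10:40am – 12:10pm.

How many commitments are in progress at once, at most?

3

Walk through starts and ends in time order (an end at T is processed before a start at T):
8:50am start Jonas → 1
9:40am start Mateo → 2
10:40am start Mei → 3
11:10am end Jonas → 2
11:10am end Mateo → 1
12:10pm end Mei → 0
2:40pm start Sofia → 1
3:00pm start Nadia → 2
3:50pm end Nadia → 1
5:00pm end Sofia → 0
7:00pm start Lucia → 1
9:00pm end Lucia → 0
Peak is 3, at 10:40am (Jonas, Mateo, Mei).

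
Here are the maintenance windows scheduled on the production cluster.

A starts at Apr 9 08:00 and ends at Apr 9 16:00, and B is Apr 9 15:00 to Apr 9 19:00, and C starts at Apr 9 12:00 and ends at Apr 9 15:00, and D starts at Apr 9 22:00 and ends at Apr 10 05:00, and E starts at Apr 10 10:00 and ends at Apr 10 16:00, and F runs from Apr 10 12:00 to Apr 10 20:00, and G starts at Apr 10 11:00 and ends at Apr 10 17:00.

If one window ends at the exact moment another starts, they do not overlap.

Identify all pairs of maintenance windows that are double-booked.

A & B, A & C, E & F, E & G, F & G

Sorted by start: A, C, B, D, E, G, F.
C starts before A ends → A and C overlap.
B starts before A ends → A and B overlap.
D starts after A ends, so A has no further overlaps.
B starts exactly when C ends (back-to-back, no overlap), so C has no further overlaps.
D starts after B ends, so B has no further overlaps.
E starts after D ends, so D has no further overlaps.
G starts before E ends → E and G overlap.
F starts before E ends → E and F overlap.
F starts before G ends → G and F overlap.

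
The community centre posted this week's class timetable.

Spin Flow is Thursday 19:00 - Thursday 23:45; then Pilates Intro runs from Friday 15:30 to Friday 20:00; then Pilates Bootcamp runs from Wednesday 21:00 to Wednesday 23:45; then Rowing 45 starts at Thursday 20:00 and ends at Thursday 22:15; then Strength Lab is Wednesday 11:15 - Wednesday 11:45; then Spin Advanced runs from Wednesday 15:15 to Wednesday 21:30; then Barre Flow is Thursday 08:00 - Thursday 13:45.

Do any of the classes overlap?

Yes

Sorted by start: Strength Lab, Spin Advanced, Pilates Bootcamp, Barre Flow, Spin Flow, Rowing 45, Pilates Intro.
Spin Advanced starts after Strength Lab ends, so nothing later overlaps Strength Lab either.
Pilates Bootcamp starts before Spin Advanced ends → Spin Advanced and Pilates Bootcamp overlap.
That's a conflict, so the schedule is not conflict-free.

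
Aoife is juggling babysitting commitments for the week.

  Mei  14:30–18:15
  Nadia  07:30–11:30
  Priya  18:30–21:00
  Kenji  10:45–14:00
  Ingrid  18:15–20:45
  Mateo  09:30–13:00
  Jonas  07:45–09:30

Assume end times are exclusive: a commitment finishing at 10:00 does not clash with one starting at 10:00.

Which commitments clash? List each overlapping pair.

Two intervals overlap when each starts before the other ends.
Sorted by start: Nadia, Jonas, Mateo, Kenji, Mei, Ingrid, Priya.
Jonas starts before Nadia ends → Nadia and Jonas overlap.
Mateo starts before Nadia ends → Nadia and Mateo overlap.
Kenji starts before Nadia ends → Nadia and Kenji overlap.
Mei starts after Nadia ends, so nothing later overlaps Nadia either.
Mateo starts exactly when Jonas ends (back-to-back, no overlap), so nothing later overlaps Jonas either.
Kenji starts before Mateo ends → Mateo and Kenji overlap.
Mei starts after Mateo ends, so nothing later overlaps Mateo either.
Mei starts after Kenji ends, so nothing later overlaps Kenji either.
Ingrid starts exactly when Mei ends (back-to-back, no overlap), so nothing later overlaps Mei either.
Priya starts before Ingrid ends → Ingrid and Priya overlap.

Ingrid & Priya, Jonas & Nadia, Kenji & Mateo, Kenji & Nadia, Mateo & Nadia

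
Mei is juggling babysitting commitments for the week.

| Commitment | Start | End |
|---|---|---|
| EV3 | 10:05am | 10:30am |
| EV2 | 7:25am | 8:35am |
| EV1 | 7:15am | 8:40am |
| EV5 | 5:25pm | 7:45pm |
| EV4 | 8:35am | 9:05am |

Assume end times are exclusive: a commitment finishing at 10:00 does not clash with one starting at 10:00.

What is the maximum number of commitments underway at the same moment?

Sweep the timeline, counting +1 at each start and −1 at each end (ends before starts at a tie):
7:15am start EV1 → 1
7:25am start EV2 → 2
8:35am end EV2 → 1
8:35am start EV4 → 2
8:40am end EV1 → 1
9:05am end EV4 → 0
10:05am start EV3 → 1
10:30am end EV3 → 0
5:25pm start EV5 → 1
7:45pm end EV5 → 0
Peak is 2, at 7:25am (EV1, EV2).

2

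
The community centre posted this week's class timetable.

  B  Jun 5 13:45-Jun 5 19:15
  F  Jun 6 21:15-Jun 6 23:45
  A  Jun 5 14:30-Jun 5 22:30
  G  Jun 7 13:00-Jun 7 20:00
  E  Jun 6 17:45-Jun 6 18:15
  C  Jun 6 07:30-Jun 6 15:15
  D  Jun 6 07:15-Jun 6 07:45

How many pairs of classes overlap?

Sorted by start: B, A, D, C, E, F, G.
A starts before B ends → B and A overlap.
D starts after B ends, so nothing later overlaps B either.
D starts after A ends, so nothing later overlaps A either.
C starts before D ends → D and C overlap.
E starts after D ends, so nothing later overlaps D either.
E starts after C ends, so nothing later overlaps C either.
F starts after E ends, so nothing later overlaps E either.
G starts after F ends.
Overlapping pairs: A & B, C & D — 2 in total.

2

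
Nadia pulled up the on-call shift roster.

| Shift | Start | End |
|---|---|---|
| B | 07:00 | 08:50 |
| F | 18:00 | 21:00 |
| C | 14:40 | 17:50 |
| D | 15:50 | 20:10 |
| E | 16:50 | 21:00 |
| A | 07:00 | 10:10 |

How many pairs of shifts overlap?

Sorted by start: A, B, C, D, E, F.
B starts before A ends → A and B overlap.
C starts after A ends; A is clear from here.
C starts after B ends; B is clear from here.
D starts before C ends → C and D overlap.
E starts before C ends → C and E overlap.
F starts after C ends.
E starts before D ends → D and E overlap.
F starts before D ends → D and F overlap.
F starts before E ends → E and F overlap.
Overlapping pairs: A & B, C & D, C & E, D & E, D & F, E & F — 6 in total.

6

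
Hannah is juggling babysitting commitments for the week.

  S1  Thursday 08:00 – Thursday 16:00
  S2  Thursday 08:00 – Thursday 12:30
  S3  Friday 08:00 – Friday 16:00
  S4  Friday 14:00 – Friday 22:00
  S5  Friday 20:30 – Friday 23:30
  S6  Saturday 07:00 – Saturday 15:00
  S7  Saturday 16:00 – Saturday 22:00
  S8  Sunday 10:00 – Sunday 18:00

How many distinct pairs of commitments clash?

Sorted by start: S1, S2, S3, S4, S5, S6, S7, S8.
S2 starts before S1 ends → S1 and S2 overlap.
S3 starts after S1 ends, so S1 has no further overlaps.
S3 starts after S2 ends, so S2 has no further overlaps.
S4 starts before S3 ends → S3 and S4 overlap.
S5 starts after S3 ends, so S3 has no further overlaps.
S5 starts before S4 ends → S4 and S5 overlap.
S6 starts after S4 ends, so S4 has no further overlaps.
S6 starts after S5 ends, so S5 has no further overlaps.
S7 starts after S6 ends, so S6 has no further overlaps.
S8 starts after S7 ends.
Overlapping pairs: S1 & S2, S3 & S4, S4 & S5 — 3 in total.

3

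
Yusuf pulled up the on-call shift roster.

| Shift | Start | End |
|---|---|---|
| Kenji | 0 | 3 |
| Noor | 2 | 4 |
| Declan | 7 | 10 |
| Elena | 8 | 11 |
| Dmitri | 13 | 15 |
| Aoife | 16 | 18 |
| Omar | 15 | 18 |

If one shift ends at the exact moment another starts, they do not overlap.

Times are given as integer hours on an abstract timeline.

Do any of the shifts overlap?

Yes

Sorted by start: Kenji, Noor, Declan, Elena, Dmitri, Omar, Aoife.
Noor starts before Kenji ends → Kenji and Noor overlap.
That's a conflict, so the schedule is not conflict-free.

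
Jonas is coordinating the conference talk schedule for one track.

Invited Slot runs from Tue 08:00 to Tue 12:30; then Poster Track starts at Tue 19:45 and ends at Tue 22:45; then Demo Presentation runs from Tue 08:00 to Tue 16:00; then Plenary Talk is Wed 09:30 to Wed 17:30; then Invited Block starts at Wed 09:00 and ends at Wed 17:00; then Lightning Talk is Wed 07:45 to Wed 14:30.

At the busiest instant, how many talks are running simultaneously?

Sweep the timeline, counting +1 at each start and −1 at each end (ends before starts at a tie):
Tue 08:00 start Demo Presentation → 1
Tue 08:00 start Invited Slot → 2
Tue 12:30 end Invited Slot → 1
Tue 16:00 end Demo Presentation → 0
Tue 19:45 start Poster Track → 1
Tue 22:45 end Poster Track → 0
Wed 07:45 start Lightning Talk → 1
Wed 09:00 start Invited Block → 2
Wed 09:30 start Plenary Talk → 3
Wed 14:30 end Lightning Talk → 2
Wed 17:00 end Invited Block → 1
Wed 17:30 end Plenary Talk → 0
Peak is 3, at Wed 09:30 (Invited Block, Lightning Talk, Plenary Talk).

3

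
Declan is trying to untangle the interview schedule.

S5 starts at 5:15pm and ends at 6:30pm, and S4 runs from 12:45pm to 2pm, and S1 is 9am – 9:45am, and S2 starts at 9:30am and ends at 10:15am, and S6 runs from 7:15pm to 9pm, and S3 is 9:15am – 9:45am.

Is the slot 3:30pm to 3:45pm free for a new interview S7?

Yes — the slot is free

S1: ends 9:45am at or before S7 starts 3:30pm → clear.
S3: ends 9:45am at or before S7 starts 3:30pm → clear.
S2: ends 10:15am at or before S7 starts 3:30pm → clear.
S4: ends 2pm at or before S7 starts 3:30pm → clear.
S5: starts 5:15pm at or after S7 ends 3:45pm → clear.
S6: starts 7:15pm at or after S7 ends 3:45pm → clear.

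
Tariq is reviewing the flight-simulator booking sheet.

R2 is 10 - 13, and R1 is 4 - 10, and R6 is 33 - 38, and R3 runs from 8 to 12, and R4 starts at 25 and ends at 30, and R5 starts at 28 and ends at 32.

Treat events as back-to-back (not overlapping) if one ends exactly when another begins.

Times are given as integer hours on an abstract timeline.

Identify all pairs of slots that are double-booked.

Sorted by start: R1, R3, R2, R4, R5, R6.
R3 starts before R1 ends → R1 and R3 overlap.
R2 starts exactly when R1 ends (back-to-back, no overlap), so R1 has no further overlaps.
R2 starts before R3 ends → R3 and R2 overlap.
R4 starts after R3 ends, so R3 has no further overlaps.
R4 starts after R2 ends, so R2 has no further overlaps.
R5 starts before R4 ends → R4 and R5 overlap.
R6 starts after R4 ends.
R6 starts after R5 ends.

R1 & R3, R2 & R3, R4 & R5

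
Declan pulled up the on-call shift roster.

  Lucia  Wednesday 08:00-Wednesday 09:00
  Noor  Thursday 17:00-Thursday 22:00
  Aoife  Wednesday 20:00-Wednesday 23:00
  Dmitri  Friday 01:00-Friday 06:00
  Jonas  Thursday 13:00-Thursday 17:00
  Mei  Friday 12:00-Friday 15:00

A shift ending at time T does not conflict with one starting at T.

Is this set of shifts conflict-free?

Sorted by start: Lucia, Aoife, Jonas, Noor, Dmitri, Mei.
Aoife starts after Lucia ends — done with Lucia.
Jonas starts after Aoife ends — done with Aoife.
Noor starts exactly when Jonas ends (back-to-back, no overlap) — done with Jonas.
Dmitri starts after Noor ends — done with Noor.
Mei starts after Dmitri ends.
Every pair is clear; the schedule has no overlaps.

Yes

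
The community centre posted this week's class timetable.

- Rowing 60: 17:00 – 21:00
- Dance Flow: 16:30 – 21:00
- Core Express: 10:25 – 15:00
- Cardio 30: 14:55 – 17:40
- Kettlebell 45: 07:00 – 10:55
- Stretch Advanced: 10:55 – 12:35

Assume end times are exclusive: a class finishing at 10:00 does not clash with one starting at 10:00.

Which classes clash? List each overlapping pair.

Two intervals overlap when each starts before the other ends.
Sorted by start: Kettlebell 45, Core Express, Stretch Advanced, Cardio 30, Dance Flow, Rowing 60.
Core Express starts before Kettlebell 45 ends → Kettlebell 45 and Core Express overlap.
Stretch Advanced starts exactly when Kettlebell 45 ends (back-to-back, no overlap); Kettlebell 45 is clear from here.
Stretch Advanced starts before Core Express ends → Core Express and Stretch Advanced overlap.
Cardio 30 starts before Core Express ends → Core Express and Cardio 30 overlap.
Dance Flow starts after Core Express ends; Core Express is clear from here.
Cardio 30 starts after Stretch Advanced ends; Stretch Advanced is clear from here.
Dance Flow starts before Cardio 30 ends → Cardio 30 and Dance Flow overlap.
Rowing 60 starts before Cardio 30 ends → Cardio 30 and Rowing 60 overlap.
Rowing 60 starts before Dance Flow ends → Dance Flow and Rowing 60 overlap.

Cardio 30 & Core Express, Cardio 30 & Dance Flow, Cardio 30 & Rowing 60, Core Express & Kettlebell 45, Core Express & Stretch Advanced, Dance Flow & Rowing 60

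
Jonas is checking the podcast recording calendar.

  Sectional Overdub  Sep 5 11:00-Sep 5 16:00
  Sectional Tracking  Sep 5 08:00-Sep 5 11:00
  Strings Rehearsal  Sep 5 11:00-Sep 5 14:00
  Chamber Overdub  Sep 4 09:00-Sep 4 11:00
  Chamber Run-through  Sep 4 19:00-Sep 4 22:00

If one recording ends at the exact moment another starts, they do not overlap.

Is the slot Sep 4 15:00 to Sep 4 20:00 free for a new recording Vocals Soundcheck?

Chamber Overdub: ends Sep 4 11:00 at or before Vocals Soundcheck starts Sep 4 15:00 → clear.
Chamber Run-through: starts Sep 4 19:00 before Vocals Soundcheck ends Sep 4 20:00, and ends Sep 4 22:00 after Vocals Soundcheck starts Sep 4 15:00 → overlap.
Sectional Tracking: starts Sep 5 08:00 at or after Vocals Soundcheck ends Sep 4 20:00 → clear.
Sectional Overdub: starts Sep 5 11:00 at or after Vocals Soundcheck ends Sep 4 20:00 → clear.
Strings Rehearsal: starts Sep 5 11:00 at or after Vocals Soundcheck ends Sep 4 20:00 → clear.
Vocals Soundcheck overlaps Chamber Run-through.

No — it overlaps Chamber Run-through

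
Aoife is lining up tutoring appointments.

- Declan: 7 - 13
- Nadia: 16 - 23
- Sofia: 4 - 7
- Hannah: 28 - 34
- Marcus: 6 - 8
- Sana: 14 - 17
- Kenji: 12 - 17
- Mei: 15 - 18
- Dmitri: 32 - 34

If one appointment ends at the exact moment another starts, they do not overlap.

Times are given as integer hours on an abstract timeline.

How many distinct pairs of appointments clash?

10

Sorted by start: Sofia, Marcus, Declan, Kenji, Sana, Mei, Nadia, Hannah, Dmitri.
Marcus starts before Sofia ends → Sofia and Marcus overlap.
Declan starts exactly when Sofia ends (back-to-back, no overlap), so Sofia has no further overlaps.
Declan starts before Marcus ends → Marcus and Declan overlap.
Kenji starts after Marcus ends, so Marcus has no further overlaps.
Kenji starts before Declan ends → Declan and Kenji overlap.
Sana starts after Declan ends, so Declan has no further overlaps.
Sana starts before Kenji ends → Kenji and Sana overlap.
Mei starts before Kenji ends → Kenji and Mei overlap.
Nadia starts before Kenji ends → Kenji and Nadia overlap.
Hannah starts after Kenji ends, so Kenji has no further overlaps.
Mei starts before Sana ends → Sana and Mei overlap.
Nadia starts before Sana ends → Sana and Nadia overlap.
Hannah starts after Sana ends, so Sana has no further overlaps.
Nadia starts before Mei ends → Mei and Nadia overlap.
Hannah starts after Mei ends, so Mei has no further overlaps.
Hannah starts after Nadia ends, so Nadia has no further overlaps.
Dmitri starts before Hannah ends → Hannah and Dmitri overlap.
Overlapping pairs: Declan & Kenji, Declan & Marcus, Dmitri & Hannah, Kenji & Mei, Kenji & Nadia, Kenji & Sana, Marcus & Sofia, Mei & Nadia, Mei & Sana, Nadia & Sana — 10 in total.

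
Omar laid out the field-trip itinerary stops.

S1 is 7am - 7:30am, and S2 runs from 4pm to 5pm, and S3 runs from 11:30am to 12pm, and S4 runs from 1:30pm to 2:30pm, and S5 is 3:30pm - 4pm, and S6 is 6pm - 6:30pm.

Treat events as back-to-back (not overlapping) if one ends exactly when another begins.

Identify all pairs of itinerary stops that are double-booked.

no overlapping pairs

Sorted by start: S1, S3, S4, S5, S2, S6.
S3 starts after S1 ends; S1 is clear from here.
S4 starts after S3 ends; S3 is clear from here.
S5 starts after S4 ends; S4 is clear from here.
S2 starts exactly when S5 ends (back-to-back, no overlap); S5 is clear from here.
S6 starts after S2 ends.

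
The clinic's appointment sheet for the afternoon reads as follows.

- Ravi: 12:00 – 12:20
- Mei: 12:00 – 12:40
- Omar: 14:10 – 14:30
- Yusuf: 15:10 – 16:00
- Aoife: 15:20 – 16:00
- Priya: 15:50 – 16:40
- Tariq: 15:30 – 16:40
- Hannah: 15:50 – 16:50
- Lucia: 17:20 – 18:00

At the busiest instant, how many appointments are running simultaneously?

Walk through starts and ends in time order (an end at T is processed before a start at T):
12:00 start Mei → 1
12:00 start Ravi → 2
12:20 end Ravi → 1
12:40 end Mei → 0
14:10 start Omar → 1
14:30 end Omar → 0
15:10 start Yusuf → 1
15:20 start Aoife → 2
15:30 start Tariq → 3
15:50 start Hannah → 4
15:50 start Priya → 5
16:00 end Aoife → 4
16:00 end Yusuf → 3
16:40 end Priya → 2
16:40 end Tariq → 1
16:50 end Hannah → 0
17:20 start Lucia → 1
18:00 end Lucia → 0
Peak is 5, at 15:50 (Aoife, Hannah, Priya, Tariq, Yusuf).

5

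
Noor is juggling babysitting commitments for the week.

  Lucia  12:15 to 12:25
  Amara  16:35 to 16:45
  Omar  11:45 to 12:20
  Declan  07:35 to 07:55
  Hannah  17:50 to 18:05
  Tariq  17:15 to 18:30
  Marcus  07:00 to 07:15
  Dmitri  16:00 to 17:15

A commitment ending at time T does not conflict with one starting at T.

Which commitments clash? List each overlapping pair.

Amara & Dmitri, Hannah & Tariq, Lucia & Omar

Check each pair: they overlap iff neither finishes before the other starts.
Sorted by start: Marcus, Declan, Omar, Lucia, Dmitri, Amara, Tariq, Hannah.
Declan starts after Marcus ends, so Marcus has no further overlaps.
Omar starts after Declan ends, so Declan has no further overlaps.
Lucia starts before Omar ends → Omar and Lucia overlap.
Dmitri starts after Omar ends, so Omar has no further overlaps.
Dmitri starts after Lucia ends, so Lucia has no further overlaps.
Amara starts before Dmitri ends → Dmitri and Amara overlap.
Tariq starts exactly when Dmitri ends (back-to-back, no overlap), so Dmitri has no further overlaps.
Tariq starts after Amara ends, so Amara has no further overlaps.
Hannah starts before Tariq ends → Tariq and Hannah overlap.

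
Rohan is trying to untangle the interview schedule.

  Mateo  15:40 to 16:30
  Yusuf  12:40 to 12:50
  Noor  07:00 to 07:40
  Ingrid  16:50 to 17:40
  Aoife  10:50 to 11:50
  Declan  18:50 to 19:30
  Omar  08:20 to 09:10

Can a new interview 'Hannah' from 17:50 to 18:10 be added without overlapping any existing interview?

Yes — the slot is free

Noor: ends 07:40 at or before Hannah starts 17:50 → clear.
Omar: ends 09:10 at or before Hannah starts 17:50 → clear.
Aoife: ends 11:50 at or before Hannah starts 17:50 → clear.
Yusuf: ends 12:50 at or before Hannah starts 17:50 → clear.
Mateo: ends 16:30 at or before Hannah starts 17:50 → clear.
Ingrid: ends 17:40 at or before Hannah starts 17:50 → clear.
Declan: starts 18:50 at or after Hannah ends 18:10 → clear.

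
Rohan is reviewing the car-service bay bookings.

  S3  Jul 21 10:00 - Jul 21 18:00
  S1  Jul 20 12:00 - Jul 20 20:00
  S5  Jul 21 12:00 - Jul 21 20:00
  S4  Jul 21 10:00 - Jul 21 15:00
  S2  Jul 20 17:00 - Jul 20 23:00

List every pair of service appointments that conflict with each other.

Sorted by start: S1, S2, S3, S4, S5.
S2 starts before S1 ends → S1 and S2 overlap.
S3 starts after S1 ends — done with S1.
S3 starts after S2 ends — done with S2.
S4 starts before S3 ends → S3 and S4 overlap.
S5 starts before S3 ends → S3 and S5 overlap.
S5 starts before S4 ends → S4 and S5 overlap.

S1 & S2, S3 & S4, S3 & S5, S4 & S5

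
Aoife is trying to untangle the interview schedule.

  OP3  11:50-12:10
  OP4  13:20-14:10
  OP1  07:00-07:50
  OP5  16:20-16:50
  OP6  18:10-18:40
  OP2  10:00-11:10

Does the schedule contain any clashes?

No

Sorted by start: OP1, OP2, OP3, OP4, OP5, OP6.
OP2 starts after OP1 ends; OP1 is clear from here.
OP3 starts after OP2 ends; OP2 is clear from here.
OP4 starts after OP3 ends; OP3 is clear from here.
OP5 starts after OP4 ends; OP4 is clear from here.
OP6 starts after OP5 ends.
Every pair is clear; the schedule has no overlaps.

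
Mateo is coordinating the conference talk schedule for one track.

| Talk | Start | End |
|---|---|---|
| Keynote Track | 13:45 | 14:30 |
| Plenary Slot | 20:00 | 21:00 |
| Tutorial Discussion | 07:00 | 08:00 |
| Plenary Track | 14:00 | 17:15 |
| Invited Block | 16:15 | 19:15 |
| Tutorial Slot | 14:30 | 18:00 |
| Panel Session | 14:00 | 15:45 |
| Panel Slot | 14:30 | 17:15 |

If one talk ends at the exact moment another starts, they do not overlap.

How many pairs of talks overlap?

Sorted by start: Tutorial Discussion, Keynote Track, Panel Session, Plenary Track, Tutorial Slot, Panel Slot, Invited Block, Plenary Slot.
Keynote Track starts after Tutorial Discussion ends — done with Tutorial Discussion.
Panel Session starts before Keynote Track ends → Keynote Track and Panel Session overlap.
Plenary Track starts before Keynote Track ends → Keynote Track and Plenary Track overlap.
Tutorial Slot starts exactly when Keynote Track ends (back-to-back, no overlap) — done with Keynote Track.
Plenary Track starts before Panel Session ends → Panel Session and Plenary Track overlap.
Tutorial Slot starts before Panel Session ends → Panel Session and Tutorial Slot overlap.
Panel Slot starts before Panel Session ends → Panel Session and Panel Slot overlap.
Invited Block starts after Panel Session ends — done with Panel Session.
Tutorial Slot starts before Plenary Track ends → Plenary Track and Tutorial Slot overlap.
Panel Slot starts before Plenary Track ends → Plenary Track and Panel Slot overlap.
Invited Block starts before Plenary Track ends → Plenary Track and Invited Block overlap.
Plenary Slot starts after Plenary Track ends.
Panel Slot starts before Tutorial Slot ends → Tutorial Slot and Panel Slot overlap.
Invited Block starts before Tutorial Slot ends → Tutorial Slot and Invited Block overlap.
Plenary Slot starts after Tutorial Slot ends.
Invited Block starts before Panel Slot ends → Panel Slot and Invited Block overlap.
Plenary Slot starts after Panel Slot ends.
Plenary Slot starts after Invited Block ends.
Overlapping pairs: Invited Block & Panel Slot, Invited Block & Plenary Track, Invited Block & Tutorial Slot, Keynote Track & Panel Session, Keynote Track & Plenary Track, Panel Session & Panel Slot, Panel Session & Plenary Track, Panel Session & Tutorial Slot, Panel Slot & Plenary Track, Panel Slot & Tutorial Slot, Plenary Track & Tutorial Slot — 11 in total.

11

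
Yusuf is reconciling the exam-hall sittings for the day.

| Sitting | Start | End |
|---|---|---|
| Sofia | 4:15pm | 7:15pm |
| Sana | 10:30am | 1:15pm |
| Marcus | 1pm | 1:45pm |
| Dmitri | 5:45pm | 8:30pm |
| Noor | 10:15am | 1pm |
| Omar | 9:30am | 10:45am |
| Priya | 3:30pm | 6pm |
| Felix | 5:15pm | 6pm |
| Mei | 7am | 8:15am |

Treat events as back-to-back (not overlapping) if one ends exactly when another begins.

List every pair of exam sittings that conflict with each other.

Dmitri & Felix, Dmitri & Priya, Dmitri & Sofia, Felix & Priya, Felix & Sofia, Marcus & Sana, Noor & Omar, Noor & Sana, Omar & Sana, Priya & Sofia

Sorted by start: Mei, Omar, Noor, Sana, Marcus, Priya, Sofia, Felix, Dmitri.
Omar starts after Mei ends, so Mei has no further overlaps.
Noor starts before Omar ends → Omar and Noor overlap.
Sana starts before Omar ends → Omar and Sana overlap.
Marcus starts after Omar ends, so Omar has no further overlaps.
Sana starts before Noor ends → Noor and Sana overlap.
Marcus starts exactly when Noor ends (back-to-back, no overlap), so Noor has no further overlaps.
Marcus starts before Sana ends → Sana and Marcus overlap.
Priya starts after Sana ends, so Sana has no further overlaps.
Priya starts after Marcus ends, so Marcus has no further overlaps.
Sofia starts before Priya ends → Priya and Sofia overlap.
Felix starts before Priya ends → Priya and Felix overlap.
Dmitri starts before Priya ends → Priya and Dmitri overlap.
Felix starts before Sofia ends → Sofia and Felix overlap.
Dmitri starts before Sofia ends → Sofia and Dmitri overlap.
Dmitri starts before Felix ends → Felix and Dmitri overlap.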